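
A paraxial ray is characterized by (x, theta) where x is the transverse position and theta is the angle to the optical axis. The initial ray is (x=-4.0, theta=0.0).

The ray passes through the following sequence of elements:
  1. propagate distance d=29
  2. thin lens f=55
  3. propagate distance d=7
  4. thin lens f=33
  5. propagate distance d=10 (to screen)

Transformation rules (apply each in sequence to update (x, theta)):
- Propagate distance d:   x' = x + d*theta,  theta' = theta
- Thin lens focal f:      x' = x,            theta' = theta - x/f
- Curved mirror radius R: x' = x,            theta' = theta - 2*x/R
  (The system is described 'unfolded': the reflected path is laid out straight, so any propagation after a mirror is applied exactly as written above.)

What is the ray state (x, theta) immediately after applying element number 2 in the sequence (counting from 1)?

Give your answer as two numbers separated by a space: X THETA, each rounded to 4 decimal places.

Answer: -4.0000 0.0727

Derivation:
Initial: x=-4.0000 theta=0.0000
After 1 (propagate distance d=29): x=-4.0000 theta=0.0000
After 2 (thin lens f=55): x=-4.0000 theta=4/55 (≈0.0727)
Rounded to 4 decimal places: x = -4.0000, theta = 0.0727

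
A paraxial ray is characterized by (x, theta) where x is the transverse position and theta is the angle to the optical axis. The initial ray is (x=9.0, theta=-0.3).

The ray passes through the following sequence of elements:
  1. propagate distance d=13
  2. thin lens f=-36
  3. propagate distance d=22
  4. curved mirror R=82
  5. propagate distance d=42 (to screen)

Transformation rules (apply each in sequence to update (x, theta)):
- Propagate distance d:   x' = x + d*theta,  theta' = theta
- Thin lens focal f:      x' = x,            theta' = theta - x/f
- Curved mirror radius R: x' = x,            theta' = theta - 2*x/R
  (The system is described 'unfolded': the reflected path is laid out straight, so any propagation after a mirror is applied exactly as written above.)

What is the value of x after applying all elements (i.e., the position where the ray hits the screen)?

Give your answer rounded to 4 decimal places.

Initial: x=9.0000 theta=-0.3000
After 1 (propagate distance d=13): x=5.1000 theta=-0.3000
After 2 (thin lens f=-36): x=5.1000 theta=-19/120 (≈-0.1583)
After 3 (propagate distance d=22): x=97/60 (≈1.6167) theta=-19/120 (≈-0.1583)
After 4 (curved mirror R=82): x=97/60 (≈1.6167) theta=-973/4920 (≈-0.1978)
After 5 (propagate distance d=42 (to screen)): x=-4114/615 (≈-6.6894) theta=-973/4920 (≈-0.1978)
Rounded to 4 decimal places: x = -6.6894

Answer: -6.6894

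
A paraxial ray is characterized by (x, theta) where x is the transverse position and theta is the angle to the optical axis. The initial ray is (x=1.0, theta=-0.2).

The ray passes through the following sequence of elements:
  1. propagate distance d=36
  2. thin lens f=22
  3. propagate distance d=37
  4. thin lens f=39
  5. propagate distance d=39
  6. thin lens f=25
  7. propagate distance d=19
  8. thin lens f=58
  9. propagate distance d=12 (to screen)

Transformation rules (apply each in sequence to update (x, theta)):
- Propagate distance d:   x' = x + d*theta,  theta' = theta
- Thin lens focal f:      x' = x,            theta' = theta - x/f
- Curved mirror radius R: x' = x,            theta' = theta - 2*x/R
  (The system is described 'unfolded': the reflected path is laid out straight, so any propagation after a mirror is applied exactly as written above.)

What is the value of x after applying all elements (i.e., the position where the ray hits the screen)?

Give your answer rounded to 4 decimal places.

Initial: x=1.0000 theta=-0.2000
After 1 (propagate distance d=36): x=-6.2000 theta=-0.2000
After 2 (thin lens f=22): x=-6.2000 theta=9/110 (≈0.0818)
After 3 (propagate distance d=37): x=-349/110 (≈-3.1727) theta=9/110 (≈0.0818)
After 4 (thin lens f=39): x=-349/110 (≈-3.1727) theta=70/429 (≈0.1632)
After 5 (propagate distance d=39): x=351/110 (≈3.1909) theta=70/429 (≈0.1632)
After 6 (thin lens f=25): x=351/110 (≈3.1909) theta=3811/107250 (≈0.0355)
After 7 (propagate distance d=19): x=18847/4875 (≈3.8661) theta=3811/107250 (≈0.0355)
After 8 (thin lens f=58): x=18847/4875 (≈3.8661) theta=-1241/39875 (≈-0.0311)
After 9 (propagate distance d=12 (to screen)): x=1086281/311025 (≈3.4926) theta=-1241/39875 (≈-0.0311)
Rounded to 4 decimal places: x = 3.4926

Answer: 3.4926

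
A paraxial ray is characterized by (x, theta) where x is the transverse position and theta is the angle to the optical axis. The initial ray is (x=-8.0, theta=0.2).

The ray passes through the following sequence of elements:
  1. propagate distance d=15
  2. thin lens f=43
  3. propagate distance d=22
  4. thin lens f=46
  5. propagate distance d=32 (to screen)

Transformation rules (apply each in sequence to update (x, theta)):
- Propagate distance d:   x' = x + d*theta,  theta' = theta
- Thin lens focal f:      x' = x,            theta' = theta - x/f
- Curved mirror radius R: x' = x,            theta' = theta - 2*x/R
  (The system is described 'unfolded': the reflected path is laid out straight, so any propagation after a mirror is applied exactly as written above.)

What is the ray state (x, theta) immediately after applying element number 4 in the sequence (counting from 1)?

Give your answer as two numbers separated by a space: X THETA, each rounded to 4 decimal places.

Initial: x=-8.0000 theta=0.2000
After 1 (propagate distance d=15): x=-5.0000 theta=0.2000
After 2 (thin lens f=43): x=-5.0000 theta=68/215 (≈0.3163)
After 3 (propagate distance d=22): x=421/215 (≈1.9581) theta=68/215 (≈0.3163)
After 4 (thin lens f=46): x=421/215 (≈1.9581) theta=2707/9890 (≈0.2737)
Rounded to 4 decimal places: x = 1.9581, theta = 0.2737

Answer: 1.9581 0.2737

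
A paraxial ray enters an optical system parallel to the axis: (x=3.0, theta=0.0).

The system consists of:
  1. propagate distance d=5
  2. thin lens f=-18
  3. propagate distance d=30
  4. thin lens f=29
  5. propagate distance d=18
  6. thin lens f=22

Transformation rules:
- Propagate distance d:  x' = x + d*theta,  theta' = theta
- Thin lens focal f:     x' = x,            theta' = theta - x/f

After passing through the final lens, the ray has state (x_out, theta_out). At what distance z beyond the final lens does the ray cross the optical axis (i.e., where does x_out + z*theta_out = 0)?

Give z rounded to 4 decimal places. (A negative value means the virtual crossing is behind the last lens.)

Initial: x=3.0000 theta=0.0000
After 1 (propagate distance d=5): x=3.0000 theta=0.0000
After 2 (thin lens f=-18): x=3.0000 theta=1/6 (≈0.1667)
After 3 (propagate distance d=30): x=8.0000 theta=1/6 (≈0.1667)
After 4 (thin lens f=29): x=8.0000 theta=-19/174 (≈-0.1092)
After 5 (propagate distance d=18): x=175/29 (≈6.0345) theta=-19/174 (≈-0.1092)
After 6 (thin lens f=22): x=175/29 (≈6.0345) theta=-367/957 (≈-0.3835)
z_focus = -x_out/theta_out = -(175/29)/(-367/957) = 5775/367 ≈ 15.7357
Rounded to 4 decimal places: z = 15.7357

Answer: 15.7357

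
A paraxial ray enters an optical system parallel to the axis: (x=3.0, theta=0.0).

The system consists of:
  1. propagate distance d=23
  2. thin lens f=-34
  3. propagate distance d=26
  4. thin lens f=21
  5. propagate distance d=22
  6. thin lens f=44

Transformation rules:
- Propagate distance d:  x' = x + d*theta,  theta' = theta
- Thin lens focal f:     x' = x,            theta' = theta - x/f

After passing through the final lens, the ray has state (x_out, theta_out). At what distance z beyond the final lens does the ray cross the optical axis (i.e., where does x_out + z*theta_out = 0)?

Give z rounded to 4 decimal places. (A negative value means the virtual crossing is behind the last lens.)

Initial: x=3.0000 theta=0.0000
After 1 (propagate distance d=23): x=3.0000 theta=0.0000
After 2 (thin lens f=-34): x=3.0000 theta=3/34 (≈0.0882)
After 3 (propagate distance d=26): x=90/17 (≈5.2941) theta=3/34 (≈0.0882)
After 4 (thin lens f=21): x=90/17 (≈5.2941) theta=-39/238 (≈-0.1639)
After 5 (propagate distance d=22): x=201/119 (≈1.6891) theta=-39/238 (≈-0.1639)
After 6 (thin lens f=44): x=201/119 (≈1.6891) theta=-1059/5236 (≈-0.2023)
z_focus = -x_out/theta_out = -(201/119)/(-1059/5236) = 2948/353 ≈ 8.3513
Rounded to 4 decimal places: z = 8.3513

Answer: 8.3513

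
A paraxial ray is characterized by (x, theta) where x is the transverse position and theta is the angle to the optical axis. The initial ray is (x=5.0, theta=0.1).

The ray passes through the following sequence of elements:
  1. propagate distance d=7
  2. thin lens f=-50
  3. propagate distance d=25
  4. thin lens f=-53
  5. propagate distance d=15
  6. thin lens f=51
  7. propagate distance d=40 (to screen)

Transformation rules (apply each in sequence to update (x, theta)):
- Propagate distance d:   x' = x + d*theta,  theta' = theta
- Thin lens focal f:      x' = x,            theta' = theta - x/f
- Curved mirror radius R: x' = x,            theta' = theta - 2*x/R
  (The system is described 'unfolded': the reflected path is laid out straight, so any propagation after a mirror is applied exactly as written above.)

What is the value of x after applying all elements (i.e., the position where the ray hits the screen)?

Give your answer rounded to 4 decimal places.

Initial: x=5.0000 theta=0.1000
After 1 (propagate distance d=7): x=5.7000 theta=0.1000
After 2 (thin lens f=-50): x=5.7000 theta=0.2140
After 3 (propagate distance d=25): x=11.0500 theta=0.2140
After 4 (thin lens f=-53): x=11.0500 theta=2799/6625 (≈0.4225)
After 5 (propagate distance d=15): x=92153/5300 (≈17.3874) theta=2799/6625 (≈0.4225)
After 6 (thin lens f=51): x=92153/5300 (≈17.3874) theta=110231/1351500 (≈0.0816)
After 7 (propagate distance d=40 (to screen)): x=5581651/270300 (≈20.6498) theta=110231/1351500 (≈0.0816)
Rounded to 4 decimal places: x = 20.6498

Answer: 20.6498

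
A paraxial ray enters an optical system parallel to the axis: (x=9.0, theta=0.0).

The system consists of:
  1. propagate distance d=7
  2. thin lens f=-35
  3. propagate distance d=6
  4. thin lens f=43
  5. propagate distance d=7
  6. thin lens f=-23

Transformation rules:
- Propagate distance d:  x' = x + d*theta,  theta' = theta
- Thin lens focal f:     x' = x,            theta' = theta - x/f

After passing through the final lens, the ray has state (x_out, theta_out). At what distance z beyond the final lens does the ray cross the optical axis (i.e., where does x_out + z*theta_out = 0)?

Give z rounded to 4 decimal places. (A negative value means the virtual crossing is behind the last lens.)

Initial: x=9.0000 theta=0.0000
After 1 (propagate distance d=7): x=9.0000 theta=0.0000
After 2 (thin lens f=-35): x=9.0000 theta=9/35 (≈0.2571)
After 3 (propagate distance d=6): x=369/35 (≈10.5429) theta=9/35 (≈0.2571)
After 4 (thin lens f=43): x=369/35 (≈10.5429) theta=18/1505 (≈0.0120)
After 5 (propagate distance d=7): x=15993/1505 (≈10.6266) theta=18/1505 (≈0.0120)
After 6 (thin lens f=-23): x=15993/1505 (≈10.6266) theta=16407/34615 (≈0.4740)
z_focus = -x_out/theta_out = -(15993/1505)/(16407/34615) = -40871/1823 ≈ -22.4196
Rounded to 4 decimal places: z = -22.4196

Answer: -22.4196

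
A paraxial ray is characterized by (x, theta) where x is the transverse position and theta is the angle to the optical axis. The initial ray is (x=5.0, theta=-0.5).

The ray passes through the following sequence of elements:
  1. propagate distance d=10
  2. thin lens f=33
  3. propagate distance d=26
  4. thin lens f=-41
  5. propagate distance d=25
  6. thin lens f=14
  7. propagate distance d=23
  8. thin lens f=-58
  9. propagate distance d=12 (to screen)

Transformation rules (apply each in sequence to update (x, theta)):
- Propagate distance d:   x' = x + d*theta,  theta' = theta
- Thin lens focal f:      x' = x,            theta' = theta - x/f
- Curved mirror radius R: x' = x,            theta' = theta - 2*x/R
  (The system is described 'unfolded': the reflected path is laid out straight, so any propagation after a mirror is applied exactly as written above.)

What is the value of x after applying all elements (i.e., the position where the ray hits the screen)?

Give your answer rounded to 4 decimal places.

Answer: 22.1005

Derivation:
Initial: x=5.0000 theta=-0.5000
After 1 (propagate distance d=10): x=0.0000 theta=-0.5000
After 2 (thin lens f=33): x=0.0000 theta=-0.5000
After 3 (propagate distance d=26): x=-13.0000 theta=-0.5000
After 4 (thin lens f=-41): x=-13.0000 theta=-67/82 (≈-0.8171)
After 5 (propagate distance d=25): x=-2741/82 (≈-33.4268) theta=-67/82 (≈-0.8171)
After 6 (thin lens f=14): x=-2741/82 (≈-33.4268) theta=1803/1148 (≈1.5706)
After 7 (propagate distance d=23): x=3095/1148 (≈2.6960) theta=1803/1148 (≈1.5706)
After 8 (thin lens f=-58): x=3095/1148 (≈2.6960) theta=107669/66584 (≈1.6170)
After 9 (propagate distance d=12 (to screen)): x=735769/33292 (≈22.1005) theta=107669/66584 (≈1.6170)
Rounded to 4 decimal places: x = 22.1005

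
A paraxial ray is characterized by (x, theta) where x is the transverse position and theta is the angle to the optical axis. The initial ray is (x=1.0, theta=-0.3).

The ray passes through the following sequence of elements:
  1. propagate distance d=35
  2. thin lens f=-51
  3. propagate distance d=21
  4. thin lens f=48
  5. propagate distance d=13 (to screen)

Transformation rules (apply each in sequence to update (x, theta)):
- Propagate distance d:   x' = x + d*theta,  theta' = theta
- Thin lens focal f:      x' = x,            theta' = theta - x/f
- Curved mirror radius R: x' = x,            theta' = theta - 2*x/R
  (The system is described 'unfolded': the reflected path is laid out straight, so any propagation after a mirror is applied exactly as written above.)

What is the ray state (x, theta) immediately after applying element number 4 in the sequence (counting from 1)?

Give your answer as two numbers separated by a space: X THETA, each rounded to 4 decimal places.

Initial: x=1.0000 theta=-0.3000
After 1 (propagate distance d=35): x=-9.5000 theta=-0.3000
After 2 (thin lens f=-51): x=-9.5000 theta=-124/255 (≈-0.4863)
After 3 (propagate distance d=21): x=-3351/170 (≈-19.7118) theta=-124/255 (≈-0.4863)
After 4 (thin lens f=48): x=-3351/170 (≈-19.7118) theta=-617/8160 (≈-0.0756)
Rounded to 4 decimal places: x = -19.7118, theta = -0.0756

Answer: -19.7118 -0.0756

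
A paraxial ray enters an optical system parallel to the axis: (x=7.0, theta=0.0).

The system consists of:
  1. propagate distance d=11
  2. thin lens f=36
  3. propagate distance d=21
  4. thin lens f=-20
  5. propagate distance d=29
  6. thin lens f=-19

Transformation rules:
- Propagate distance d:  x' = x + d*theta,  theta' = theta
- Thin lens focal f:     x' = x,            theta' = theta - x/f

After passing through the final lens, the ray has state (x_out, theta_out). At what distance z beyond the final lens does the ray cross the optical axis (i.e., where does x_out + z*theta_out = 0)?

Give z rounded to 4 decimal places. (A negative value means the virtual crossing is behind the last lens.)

Answer: -49.0833

Derivation:
Initial: x=7.0000 theta=0.0000
After 1 (propagate distance d=11): x=7.0000 theta=0.0000
After 2 (thin lens f=36): x=7.0000 theta=-7/36 (≈-0.1944)
After 3 (propagate distance d=21): x=35/12 (≈2.9167) theta=-7/36 (≈-0.1944)
After 4 (thin lens f=-20): x=35/12 (≈2.9167) theta=-7/144 (≈-0.0486)
After 5 (propagate distance d=29): x=217/144 (≈1.5069) theta=-7/144 (≈-0.0486)
After 6 (thin lens f=-19): x=217/144 (≈1.5069) theta=7/228 (≈0.0307)
z_focus = -x_out/theta_out = -(217/144)/(7/228) = -589/12 ≈ -49.0833
Rounded to 4 decimal places: z = -49.0833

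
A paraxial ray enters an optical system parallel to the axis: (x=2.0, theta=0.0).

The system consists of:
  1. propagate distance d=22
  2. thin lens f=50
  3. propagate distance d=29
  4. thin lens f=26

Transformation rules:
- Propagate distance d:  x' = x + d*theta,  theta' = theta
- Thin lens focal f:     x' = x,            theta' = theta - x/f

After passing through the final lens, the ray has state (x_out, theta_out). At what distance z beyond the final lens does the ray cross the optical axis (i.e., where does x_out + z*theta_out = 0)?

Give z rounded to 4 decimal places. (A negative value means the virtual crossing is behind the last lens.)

Answer: 11.6170

Derivation:
Initial: x=2.0000 theta=0.0000
After 1 (propagate distance d=22): x=2.0000 theta=0.0000
After 2 (thin lens f=50): x=2.0000 theta=-0.0400
After 3 (propagate distance d=29): x=0.8400 theta=-0.0400
After 4 (thin lens f=26): x=0.8400 theta=-47/650 (≈-0.0723)
z_focus = -x_out/theta_out = -(0.8400)/(-47/650) = 546/47 ≈ 11.6170
Rounded to 4 decimal places: z = 11.6170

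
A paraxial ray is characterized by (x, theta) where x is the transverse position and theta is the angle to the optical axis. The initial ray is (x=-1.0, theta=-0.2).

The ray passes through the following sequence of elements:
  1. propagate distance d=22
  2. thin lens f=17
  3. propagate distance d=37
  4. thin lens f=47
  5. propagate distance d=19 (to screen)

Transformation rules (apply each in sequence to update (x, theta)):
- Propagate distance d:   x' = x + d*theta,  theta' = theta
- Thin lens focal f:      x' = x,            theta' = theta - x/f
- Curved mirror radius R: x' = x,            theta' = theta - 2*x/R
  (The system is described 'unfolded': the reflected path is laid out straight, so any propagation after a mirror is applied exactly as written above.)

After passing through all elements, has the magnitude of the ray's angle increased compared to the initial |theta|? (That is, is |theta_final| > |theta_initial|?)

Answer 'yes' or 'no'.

Initial: x=-1.0000 theta=-0.2000
After 1 (propagate distance d=22): x=-5.4000 theta=-0.2000
After 2 (thin lens f=17): x=-5.4000 theta=2/17 (≈0.1176)
After 3 (propagate distance d=37): x=-89/85 (≈-1.0471) theta=2/17 (≈0.1176)
After 4 (thin lens f=47): x=-89/85 (≈-1.0471) theta=559/3995 (≈0.1399)
After 5 (propagate distance d=19 (to screen)): x=6438/3995 (≈1.6115) theta=559/3995 (≈0.1399)
|theta_initial|=0.2000 |theta_final|=559/3995 (≈0.1399) -> not increased

Answer: no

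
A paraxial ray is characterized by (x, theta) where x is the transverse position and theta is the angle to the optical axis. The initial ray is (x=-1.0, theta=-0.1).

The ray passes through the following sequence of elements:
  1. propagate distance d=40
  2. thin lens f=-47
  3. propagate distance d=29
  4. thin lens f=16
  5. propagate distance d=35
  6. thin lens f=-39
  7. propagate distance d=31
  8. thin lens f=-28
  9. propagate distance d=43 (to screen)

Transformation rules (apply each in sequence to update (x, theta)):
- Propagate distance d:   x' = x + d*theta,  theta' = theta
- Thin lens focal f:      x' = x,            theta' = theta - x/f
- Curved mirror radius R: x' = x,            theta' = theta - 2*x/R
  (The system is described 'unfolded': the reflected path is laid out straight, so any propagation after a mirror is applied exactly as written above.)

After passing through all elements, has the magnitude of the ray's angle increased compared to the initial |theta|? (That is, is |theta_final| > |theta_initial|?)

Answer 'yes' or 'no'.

Initial: x=-1.0000 theta=-0.1000
After 1 (propagate distance d=40): x=-5.0000 theta=-0.1000
After 2 (thin lens f=-47): x=-5.0000 theta=-97/470 (≈-0.2064)
After 3 (propagate distance d=29): x=-5163/470 (≈-10.9851) theta=-97/470 (≈-0.2064)
After 4 (thin lens f=16): x=-5163/470 (≈-10.9851) theta=3611/7520 (≈0.4802)
After 5 (propagate distance d=35): x=43777/7520 (≈5.8214) theta=3611/7520 (≈0.4802)
After 6 (thin lens f=-39): x=43777/7520 (≈5.8214) theta=92303/146640 (≈0.6295)
After 7 (propagate distance d=31): x=158087/6240 (≈25.3345) theta=92303/146640 (≈0.6295)
After 8 (thin lens f=-28): x=158087/6240 (≈25.3345) theta=12599057/8211840 (≈1.5343)
After 9 (propagate distance d=43 (to screen)): x=249933981/2737280 (≈91.3074) theta=12599057/8211840 (≈1.5343)
|theta_initial|=0.1000 |theta_final|=12599057/8211840 (≈1.5343) -> increased

Answer: yes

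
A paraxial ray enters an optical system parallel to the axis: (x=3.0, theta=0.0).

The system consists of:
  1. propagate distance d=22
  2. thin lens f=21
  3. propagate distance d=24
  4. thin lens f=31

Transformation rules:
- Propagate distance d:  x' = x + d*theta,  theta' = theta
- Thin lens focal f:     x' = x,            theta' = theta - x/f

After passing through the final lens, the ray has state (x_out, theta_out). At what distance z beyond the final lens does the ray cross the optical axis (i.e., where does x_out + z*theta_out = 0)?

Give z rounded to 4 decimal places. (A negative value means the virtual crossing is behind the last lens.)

Answer: -3.3214

Derivation:
Initial: x=3.0000 theta=0.0000
After 1 (propagate distance d=22): x=3.0000 theta=0.0000
After 2 (thin lens f=21): x=3.0000 theta=-1/7 (≈-0.1429)
After 3 (propagate distance d=24): x=-3/7 (≈-0.4286) theta=-1/7 (≈-0.1429)
After 4 (thin lens f=31): x=-3/7 (≈-0.4286) theta=-4/31 (≈-0.1290)
z_focus = -x_out/theta_out = -(-3/7)/(-4/31) = -93/28 ≈ -3.3214
Rounded to 4 decimal places: z = -3.3214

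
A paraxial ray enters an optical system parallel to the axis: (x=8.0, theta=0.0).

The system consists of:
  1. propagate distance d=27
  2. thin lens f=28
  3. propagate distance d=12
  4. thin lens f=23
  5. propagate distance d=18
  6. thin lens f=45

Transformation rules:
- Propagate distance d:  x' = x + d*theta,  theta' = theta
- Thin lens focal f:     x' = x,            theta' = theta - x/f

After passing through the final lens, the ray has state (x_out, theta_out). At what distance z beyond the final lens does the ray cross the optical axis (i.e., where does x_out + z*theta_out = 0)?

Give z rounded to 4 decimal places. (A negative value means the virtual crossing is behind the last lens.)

Answer: -10.5771

Derivation:
Initial: x=8.0000 theta=0.0000
After 1 (propagate distance d=27): x=8.0000 theta=0.0000
After 2 (thin lens f=28): x=8.0000 theta=-2/7 (≈-0.2857)
After 3 (propagate distance d=12): x=32/7 (≈4.5714) theta=-2/7 (≈-0.2857)
After 4 (thin lens f=23): x=32/7 (≈4.5714) theta=-78/161 (≈-0.4845)
After 5 (propagate distance d=18): x=-668/161 (≈-4.1491) theta=-78/161 (≈-0.4845)
After 6 (thin lens f=45): x=-668/161 (≈-4.1491) theta=-406/1035 (≈-0.3923)
z_focus = -x_out/theta_out = -(-668/161)/(-406/1035) = -15030/1421 ≈ -10.5771
Rounded to 4 decimal places: z = -10.5771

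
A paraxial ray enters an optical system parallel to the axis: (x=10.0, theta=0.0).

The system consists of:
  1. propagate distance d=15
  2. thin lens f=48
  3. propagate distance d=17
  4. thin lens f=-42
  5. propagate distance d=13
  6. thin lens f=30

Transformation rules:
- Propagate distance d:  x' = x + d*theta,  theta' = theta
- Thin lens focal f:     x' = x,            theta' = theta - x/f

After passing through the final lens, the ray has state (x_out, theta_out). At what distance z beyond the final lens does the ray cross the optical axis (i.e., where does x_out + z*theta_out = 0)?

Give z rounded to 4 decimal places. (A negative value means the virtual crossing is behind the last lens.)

Initial: x=10.0000 theta=0.0000
After 1 (propagate distance d=15): x=10.0000 theta=0.0000
After 2 (thin lens f=48): x=10.0000 theta=-5/24 (≈-0.2083)
After 3 (propagate distance d=17): x=155/24 (≈6.4583) theta=-5/24 (≈-0.2083)
After 4 (thin lens f=-42): x=155/24 (≈6.4583) theta=-55/1008 (≈-0.0546)
After 5 (propagate distance d=13): x=5795/1008 (≈5.7490) theta=-55/1008 (≈-0.0546)
After 6 (thin lens f=30): x=5795/1008 (≈5.7490) theta=-1489/6048 (≈-0.2462)
z_focus = -x_out/theta_out = -(5795/1008)/(-1489/6048) = 34770/1489 ≈ 23.3512
Rounded to 4 decimal places: z = 23.3512

Answer: 23.3512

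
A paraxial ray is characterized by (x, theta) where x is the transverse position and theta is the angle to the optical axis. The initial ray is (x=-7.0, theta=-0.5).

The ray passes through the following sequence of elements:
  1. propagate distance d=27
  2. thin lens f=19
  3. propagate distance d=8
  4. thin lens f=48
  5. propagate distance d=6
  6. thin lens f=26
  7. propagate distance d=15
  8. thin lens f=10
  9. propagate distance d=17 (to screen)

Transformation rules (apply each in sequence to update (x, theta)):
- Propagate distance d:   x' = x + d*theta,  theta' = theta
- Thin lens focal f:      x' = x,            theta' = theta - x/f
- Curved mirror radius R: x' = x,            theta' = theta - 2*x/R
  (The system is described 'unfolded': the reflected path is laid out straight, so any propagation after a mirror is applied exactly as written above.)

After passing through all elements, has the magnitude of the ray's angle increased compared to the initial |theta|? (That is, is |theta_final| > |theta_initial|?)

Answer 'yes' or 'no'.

Initial: x=-7.0000 theta=-0.5000
After 1 (propagate distance d=27): x=-20.5000 theta=-0.5000
After 2 (thin lens f=19): x=-20.5000 theta=11/19 (≈0.5789)
After 3 (propagate distance d=8): x=-603/38 (≈-15.8684) theta=11/19 (≈0.5789)
After 4 (thin lens f=48): x=-603/38 (≈-15.8684) theta=553/608 (≈0.9095)
After 5 (propagate distance d=6): x=-3165/304 (≈-10.4112) theta=553/608 (≈0.9095)
After 6 (thin lens f=26): x=-3165/304 (≈-10.4112) theta=5177/3952 (≈1.3100)
After 7 (propagate distance d=15): x=18255/1976 (≈9.2384) theta=5177/3952 (≈1.3100)
After 8 (thin lens f=10): x=18255/1976 (≈9.2384) theta=763/1976 (≈0.3861)
After 9 (propagate distance d=17 (to screen)): x=1201/76 (≈15.8026) theta=763/1976 (≈0.3861)
|theta_initial|=0.5000 |theta_final|=763/1976 (≈0.3861) -> not increased

Answer: no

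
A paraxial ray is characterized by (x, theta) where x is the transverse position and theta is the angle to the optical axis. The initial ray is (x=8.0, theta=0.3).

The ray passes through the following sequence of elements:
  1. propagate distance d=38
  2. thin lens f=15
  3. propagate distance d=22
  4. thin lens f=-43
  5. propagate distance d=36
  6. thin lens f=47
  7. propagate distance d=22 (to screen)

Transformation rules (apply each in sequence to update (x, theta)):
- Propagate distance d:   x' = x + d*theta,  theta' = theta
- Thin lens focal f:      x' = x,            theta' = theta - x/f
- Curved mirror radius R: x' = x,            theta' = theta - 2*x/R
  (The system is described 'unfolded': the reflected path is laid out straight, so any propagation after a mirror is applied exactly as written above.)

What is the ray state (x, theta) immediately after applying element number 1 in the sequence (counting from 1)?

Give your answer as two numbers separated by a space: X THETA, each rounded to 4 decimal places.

Answer: 19.4000 0.3000

Derivation:
Initial: x=8.0000 theta=0.3000
After 1 (propagate distance d=38): x=19.4000 theta=0.3000
Rounded to 4 decimal places: x = 19.4000, theta = 0.3000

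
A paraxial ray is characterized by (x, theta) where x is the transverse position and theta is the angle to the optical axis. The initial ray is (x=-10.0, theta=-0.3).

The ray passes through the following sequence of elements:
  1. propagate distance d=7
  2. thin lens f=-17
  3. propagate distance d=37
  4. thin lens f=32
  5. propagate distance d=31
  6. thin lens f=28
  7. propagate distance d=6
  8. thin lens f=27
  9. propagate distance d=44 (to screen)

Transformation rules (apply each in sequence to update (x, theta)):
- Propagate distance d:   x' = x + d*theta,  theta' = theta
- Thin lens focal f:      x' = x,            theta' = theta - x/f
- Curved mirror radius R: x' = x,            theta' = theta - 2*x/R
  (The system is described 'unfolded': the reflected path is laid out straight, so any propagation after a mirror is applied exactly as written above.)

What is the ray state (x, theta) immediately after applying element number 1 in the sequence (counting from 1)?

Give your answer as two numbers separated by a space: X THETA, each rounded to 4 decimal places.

Answer: -12.1000 -0.3000

Derivation:
Initial: x=-10.0000 theta=-0.3000
After 1 (propagate distance d=7): x=-12.1000 theta=-0.3000
Rounded to 4 decimal places: x = -12.1000, theta = -0.3000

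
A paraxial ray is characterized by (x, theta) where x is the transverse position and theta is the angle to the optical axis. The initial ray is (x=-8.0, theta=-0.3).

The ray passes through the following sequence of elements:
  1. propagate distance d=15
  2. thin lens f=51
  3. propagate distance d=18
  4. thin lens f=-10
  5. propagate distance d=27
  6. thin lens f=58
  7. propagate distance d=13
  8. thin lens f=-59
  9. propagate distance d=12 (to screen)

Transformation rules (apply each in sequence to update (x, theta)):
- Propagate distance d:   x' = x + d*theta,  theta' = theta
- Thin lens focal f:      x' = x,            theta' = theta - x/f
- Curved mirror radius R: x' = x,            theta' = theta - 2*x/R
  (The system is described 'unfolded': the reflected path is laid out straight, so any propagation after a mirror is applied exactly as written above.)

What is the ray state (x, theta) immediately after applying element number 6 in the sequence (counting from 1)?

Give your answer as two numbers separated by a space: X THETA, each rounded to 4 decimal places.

Initial: x=-8.0000 theta=-0.3000
After 1 (propagate distance d=15): x=-12.5000 theta=-0.3000
After 2 (thin lens f=51): x=-12.5000 theta=-14/255 (≈-0.0549)
After 3 (propagate distance d=18): x=-2293/170 (≈-13.4882) theta=-14/255 (≈-0.0549)
After 4 (thin lens f=-10): x=-2293/170 (≈-13.4882) theta=-7159/5100 (≈-1.4037)
After 5 (propagate distance d=27): x=-87361/1700 (≈-51.3888) theta=-7159/5100 (≈-1.4037)
After 6 (thin lens f=58): x=-87361/1700 (≈-51.3888) theta=-153139/295800 (≈-0.5177)
Rounded to 4 decimal places: x = -51.3888, theta = -0.5177

Answer: -51.3888 -0.5177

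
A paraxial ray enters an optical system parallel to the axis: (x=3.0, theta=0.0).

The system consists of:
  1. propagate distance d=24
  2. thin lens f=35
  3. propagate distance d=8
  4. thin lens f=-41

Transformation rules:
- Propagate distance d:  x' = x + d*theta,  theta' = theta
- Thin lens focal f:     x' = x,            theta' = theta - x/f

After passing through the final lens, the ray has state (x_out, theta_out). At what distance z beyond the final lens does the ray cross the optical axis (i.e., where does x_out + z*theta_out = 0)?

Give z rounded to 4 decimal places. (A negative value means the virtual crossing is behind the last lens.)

Initial: x=3.0000 theta=0.0000
After 1 (propagate distance d=24): x=3.0000 theta=0.0000
After 2 (thin lens f=35): x=3.0000 theta=-3/35 (≈-0.0857)
After 3 (propagate distance d=8): x=81/35 (≈2.3143) theta=-3/35 (≈-0.0857)
After 4 (thin lens f=-41): x=81/35 (≈2.3143) theta=-6/205 (≈-0.0293)
z_focus = -x_out/theta_out = -(81/35)/(-6/205) = 1107/14 ≈ 79.0714
Rounded to 4 decimal places: z = 79.0714

Answer: 79.0714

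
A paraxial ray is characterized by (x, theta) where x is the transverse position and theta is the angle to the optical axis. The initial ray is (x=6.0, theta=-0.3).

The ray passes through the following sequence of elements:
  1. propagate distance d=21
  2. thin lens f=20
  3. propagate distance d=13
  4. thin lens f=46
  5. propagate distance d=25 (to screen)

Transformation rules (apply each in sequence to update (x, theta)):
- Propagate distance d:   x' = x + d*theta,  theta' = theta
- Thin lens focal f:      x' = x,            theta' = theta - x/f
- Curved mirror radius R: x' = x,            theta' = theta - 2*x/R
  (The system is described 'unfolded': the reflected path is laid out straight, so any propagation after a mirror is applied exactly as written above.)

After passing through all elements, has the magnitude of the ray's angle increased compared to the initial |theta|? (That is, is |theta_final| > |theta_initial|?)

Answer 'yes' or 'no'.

Initial: x=6.0000 theta=-0.3000
After 1 (propagate distance d=21): x=-0.3000 theta=-0.3000
After 2 (thin lens f=20): x=-0.3000 theta=-0.2850
After 3 (propagate distance d=13): x=-4.0050 theta=-0.2850
After 4 (thin lens f=46): x=-4.0050 theta=-1821/9200 (≈-0.1979)
After 5 (propagate distance d=25 (to screen)): x=-82371/9200 (≈-8.9534) theta=-1821/9200 (≈-0.1979)
|theta_initial|=0.3000 |theta_final|=1821/9200 (≈0.1979) -> not increased

Answer: no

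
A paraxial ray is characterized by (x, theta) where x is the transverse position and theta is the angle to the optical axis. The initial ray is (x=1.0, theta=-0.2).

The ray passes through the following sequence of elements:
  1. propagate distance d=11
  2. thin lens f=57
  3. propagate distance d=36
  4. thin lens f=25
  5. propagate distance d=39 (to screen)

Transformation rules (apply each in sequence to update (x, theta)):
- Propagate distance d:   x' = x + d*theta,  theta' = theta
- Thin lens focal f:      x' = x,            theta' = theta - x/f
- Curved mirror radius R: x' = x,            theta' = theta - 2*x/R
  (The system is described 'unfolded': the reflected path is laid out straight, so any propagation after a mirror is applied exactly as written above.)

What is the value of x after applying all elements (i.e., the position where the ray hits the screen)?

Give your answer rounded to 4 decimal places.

Answer: -2.6994

Derivation:
Initial: x=1.0000 theta=-0.2000
After 1 (propagate distance d=11): x=-1.2000 theta=-0.2000
After 2 (thin lens f=57): x=-1.2000 theta=-17/95 (≈-0.1789)
After 3 (propagate distance d=36): x=-726/95 (≈-7.6421) theta=-17/95 (≈-0.1789)
After 4 (thin lens f=25): x=-726/95 (≈-7.6421) theta=301/2375 (≈0.1267)
After 5 (propagate distance d=39 (to screen)): x=-6411/2375 (≈-2.6994) theta=301/2375 (≈0.1267)
Rounded to 4 decimal places: x = -2.6994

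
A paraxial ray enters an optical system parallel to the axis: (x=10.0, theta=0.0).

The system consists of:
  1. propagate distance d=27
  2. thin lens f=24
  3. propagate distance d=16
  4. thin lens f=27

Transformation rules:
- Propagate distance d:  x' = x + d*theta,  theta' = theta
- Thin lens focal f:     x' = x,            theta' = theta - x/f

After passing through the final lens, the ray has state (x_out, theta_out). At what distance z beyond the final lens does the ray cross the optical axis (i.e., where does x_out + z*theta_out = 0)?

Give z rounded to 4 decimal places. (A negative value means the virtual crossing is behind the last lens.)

Initial: x=10.0000 theta=0.0000
After 1 (propagate distance d=27): x=10.0000 theta=0.0000
After 2 (thin lens f=24): x=10.0000 theta=-5/12 (≈-0.4167)
After 3 (propagate distance d=16): x=10/3 (≈3.3333) theta=-5/12 (≈-0.4167)
After 4 (thin lens f=27): x=10/3 (≈3.3333) theta=-175/324 (≈-0.5401)
z_focus = -x_out/theta_out = -(10/3)/(-175/324) = 216/35 ≈ 6.1714
Rounded to 4 decimal places: z = 6.1714

Answer: 6.1714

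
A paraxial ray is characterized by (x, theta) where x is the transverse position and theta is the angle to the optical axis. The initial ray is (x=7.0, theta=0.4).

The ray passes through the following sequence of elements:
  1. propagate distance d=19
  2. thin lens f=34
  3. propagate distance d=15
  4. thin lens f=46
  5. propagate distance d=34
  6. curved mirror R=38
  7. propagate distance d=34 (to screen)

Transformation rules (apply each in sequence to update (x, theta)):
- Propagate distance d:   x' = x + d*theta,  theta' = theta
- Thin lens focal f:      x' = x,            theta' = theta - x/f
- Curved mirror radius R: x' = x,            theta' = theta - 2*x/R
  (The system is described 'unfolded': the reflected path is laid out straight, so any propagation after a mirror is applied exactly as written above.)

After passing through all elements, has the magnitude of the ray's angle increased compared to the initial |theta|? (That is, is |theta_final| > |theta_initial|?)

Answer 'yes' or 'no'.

Answer: yes

Derivation:
Initial: x=7.0000 theta=0.4000
After 1 (propagate distance d=19): x=14.6000 theta=0.4000
After 2 (thin lens f=34): x=14.6000 theta=-1/34 (≈-0.0294)
After 3 (propagate distance d=15): x=2407/170 (≈14.1588) theta=-1/34 (≈-0.0294)
After 4 (thin lens f=46): x=2407/170 (≈14.1588) theta=-2637/7820 (≈-0.3372)
After 5 (propagate distance d=34): x=5266/1955 (≈2.6936) theta=-2637/7820 (≈-0.3372)
After 6 (curved mirror R=38): x=5266/1955 (≈2.6936) theta=-71167/148580 (≈-0.4790)
After 7 (propagate distance d=34 (to screen)): x=-1009731/74290 (≈-13.5917) theta=-71167/148580 (≈-0.4790)
|theta_initial|=0.4000 |theta_final|=71167/148580 (≈0.4790) -> increased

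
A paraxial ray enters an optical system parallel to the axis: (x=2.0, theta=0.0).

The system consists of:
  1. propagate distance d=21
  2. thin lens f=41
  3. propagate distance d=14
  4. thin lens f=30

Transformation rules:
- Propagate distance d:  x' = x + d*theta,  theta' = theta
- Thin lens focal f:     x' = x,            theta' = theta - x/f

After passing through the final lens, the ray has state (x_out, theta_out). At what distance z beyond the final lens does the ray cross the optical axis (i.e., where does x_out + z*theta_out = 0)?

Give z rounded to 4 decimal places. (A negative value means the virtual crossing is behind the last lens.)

Initial: x=2.0000 theta=0.0000
After 1 (propagate distance d=21): x=2.0000 theta=0.0000
After 2 (thin lens f=41): x=2.0000 theta=-2/41 (≈-0.0488)
After 3 (propagate distance d=14): x=54/41 (≈1.3171) theta=-2/41 (≈-0.0488)
After 4 (thin lens f=30): x=54/41 (≈1.3171) theta=-19/205 (≈-0.0927)
z_focus = -x_out/theta_out = -(54/41)/(-19/205) = 270/19 ≈ 14.2105
Rounded to 4 decimal places: z = 14.2105

Answer: 14.2105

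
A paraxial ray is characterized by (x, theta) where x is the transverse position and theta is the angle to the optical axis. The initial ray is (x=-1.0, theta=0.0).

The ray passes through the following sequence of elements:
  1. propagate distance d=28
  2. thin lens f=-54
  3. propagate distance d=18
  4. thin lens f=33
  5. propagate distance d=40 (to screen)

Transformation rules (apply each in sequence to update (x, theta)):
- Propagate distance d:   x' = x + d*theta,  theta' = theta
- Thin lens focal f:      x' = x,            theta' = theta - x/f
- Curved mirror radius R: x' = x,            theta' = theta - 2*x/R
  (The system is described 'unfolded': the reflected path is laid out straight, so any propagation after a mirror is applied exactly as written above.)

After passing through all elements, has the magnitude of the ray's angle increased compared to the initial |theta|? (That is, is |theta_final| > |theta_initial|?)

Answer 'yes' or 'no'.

Initial: x=-1.0000 theta=0.0000
After 1 (propagate distance d=28): x=-1.0000 theta=0.0000
After 2 (thin lens f=-54): x=-1.0000 theta=-1/54 (≈-0.0185)
After 3 (propagate distance d=18): x=-4/3 (≈-1.3333) theta=-1/54 (≈-0.0185)
After 4 (thin lens f=33): x=-4/3 (≈-1.3333) theta=13/594 (≈0.0219)
After 5 (propagate distance d=40 (to screen)): x=-136/297 (≈-0.4579) theta=13/594 (≈0.0219)
|theta_initial|=0.0000 |theta_final|=13/594 (≈0.0219) -> increased

Answer: yes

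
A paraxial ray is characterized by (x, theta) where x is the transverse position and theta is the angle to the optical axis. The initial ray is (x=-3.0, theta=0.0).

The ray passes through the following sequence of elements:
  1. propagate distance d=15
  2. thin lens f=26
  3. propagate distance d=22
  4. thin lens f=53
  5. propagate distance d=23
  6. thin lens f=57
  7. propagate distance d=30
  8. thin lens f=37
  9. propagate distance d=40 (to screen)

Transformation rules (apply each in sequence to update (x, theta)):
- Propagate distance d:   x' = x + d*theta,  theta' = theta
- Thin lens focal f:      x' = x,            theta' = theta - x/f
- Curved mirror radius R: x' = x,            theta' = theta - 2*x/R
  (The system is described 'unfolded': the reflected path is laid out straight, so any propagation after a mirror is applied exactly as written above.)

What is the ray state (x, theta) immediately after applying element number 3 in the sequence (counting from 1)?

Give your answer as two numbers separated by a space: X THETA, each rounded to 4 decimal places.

Initial: x=-3.0000 theta=0.0000
After 1 (propagate distance d=15): x=-3.0000 theta=0.0000
After 2 (thin lens f=26): x=-3.0000 theta=3/26 (≈0.1154)
After 3 (propagate distance d=22): x=-6/13 (≈-0.4615) theta=3/26 (≈0.1154)
Rounded to 4 decimal places: x = -0.4615, theta = 0.1154

Answer: -0.4615 0.1154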